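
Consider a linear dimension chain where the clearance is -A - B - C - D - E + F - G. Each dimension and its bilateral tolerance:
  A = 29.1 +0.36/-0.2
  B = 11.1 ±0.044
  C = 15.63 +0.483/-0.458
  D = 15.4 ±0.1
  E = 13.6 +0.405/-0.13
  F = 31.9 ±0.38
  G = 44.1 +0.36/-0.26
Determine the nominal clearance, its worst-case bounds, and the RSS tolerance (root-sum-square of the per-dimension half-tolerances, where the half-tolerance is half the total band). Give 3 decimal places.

nominal=-97.030 wc=[-99.162,-95.458] rss=0.790

Stack each dimension's contribution:
  -A: nom -29.100 → Σnom=-29.100; wc +0.200/-0.360 → slack +0.200/-0.360; half-tol=0.280, Σhalf²=0.078400
  -B: nom -11.100 → Σnom=-40.200; wc +0.044/-0.044 → slack +0.244/-0.404; half-tol=0.044, Σhalf²=0.080336
  -C: nom -15.630 → Σnom=-55.830; wc +0.458/-0.483 → slack +0.702/-0.887; half-tol=0.471, Σhalf²=0.301706
  -D: nom -15.400 → Σnom=-71.230; wc +0.100/-0.100 → slack +0.802/-0.987; half-tol=0.100, Σhalf²=0.311706
  -E: nom -13.600 → Σnom=-84.830; wc +0.130/-0.405 → slack +0.932/-1.392; half-tol=0.268, Σhalf²=0.383263
  +F: nom +31.900 → Σnom=-52.930; wc +0.380/-0.380 → slack +1.312/-1.772; half-tol=0.380, Σhalf²=0.527663
  -G: nom -44.100 → Σnom=-97.030; wc +0.260/-0.360 → slack +1.572/-2.132; half-tol=0.310, Σhalf²=0.623762
Nominal = -97.030. Worst-case = [-97.030 - 2.132, -97.030 + 1.572] = [-99.162, -95.458]. RSS = √0.623762 = 0.790.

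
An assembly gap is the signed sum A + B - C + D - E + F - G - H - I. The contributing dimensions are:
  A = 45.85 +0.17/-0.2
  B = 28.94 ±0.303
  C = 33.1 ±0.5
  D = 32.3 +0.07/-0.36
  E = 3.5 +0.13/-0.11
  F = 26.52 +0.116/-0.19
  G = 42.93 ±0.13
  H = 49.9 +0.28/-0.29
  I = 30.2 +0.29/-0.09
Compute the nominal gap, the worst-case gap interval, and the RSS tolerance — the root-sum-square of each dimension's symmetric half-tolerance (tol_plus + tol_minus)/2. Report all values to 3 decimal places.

Stack each dimension's contribution:
  +A: nom +45.850 → Σnom=45.850; wc +0.170/-0.200 → slack +0.170/-0.200; half-tol=0.185, Σhalf²=0.034225
  +B: nom +28.940 → Σnom=74.790; wc +0.303/-0.303 → slack +0.473/-0.503; half-tol=0.303, Σhalf²=0.126034
  -C: nom -33.100 → Σnom=41.690; wc +0.500/-0.500 → slack +0.973/-1.003; half-tol=0.500, Σhalf²=0.376034
  +D: nom +32.300 → Σnom=73.990; wc +0.070/-0.360 → slack +1.043/-1.363; half-tol=0.215, Σhalf²=0.422259
  -E: nom -3.500 → Σnom=70.490; wc +0.110/-0.130 → slack +1.153/-1.493; half-tol=0.120, Σhalf²=0.436659
  +F: nom +26.520 → Σnom=97.010; wc +0.116/-0.190 → slack +1.269/-1.683; half-tol=0.153, Σhalf²=0.460068
  -G: nom -42.930 → Σnom=54.080; wc +0.130/-0.130 → slack +1.399/-1.813; half-tol=0.130, Σhalf²=0.476968
  -H: nom -49.900 → Σnom=4.180; wc +0.290/-0.280 → slack +1.689/-2.093; half-tol=0.285, Σhalf²=0.558193
  -I: nom -30.200 → Σnom=-26.020; wc +0.090/-0.290 → slack +1.779/-2.383; half-tol=0.190, Σhalf²=0.594293
Nominal = -26.020. Worst-case = [-26.020 - 2.383, -26.020 + 1.779] = [-28.403, -24.241]. RSS = √0.594293 = 0.771.

nominal=-26.020 wc=[-28.403,-24.241] rss=0.771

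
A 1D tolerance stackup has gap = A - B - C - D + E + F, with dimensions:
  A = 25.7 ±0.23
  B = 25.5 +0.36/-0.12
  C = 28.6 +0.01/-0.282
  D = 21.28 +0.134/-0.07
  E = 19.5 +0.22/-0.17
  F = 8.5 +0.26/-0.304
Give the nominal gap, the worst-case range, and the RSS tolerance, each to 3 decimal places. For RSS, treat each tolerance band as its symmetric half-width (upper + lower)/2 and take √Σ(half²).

Stack each dimension's contribution:
  +A: nom +25.700 → Σnom=25.700; wc +0.230/-0.230 → slack +0.230/-0.230; half-tol=0.230, Σhalf²=0.052900
  -B: nom -25.500 → Σnom=0.200; wc +0.120/-0.360 → slack +0.350/-0.590; half-tol=0.240, Σhalf²=0.110500
  -C: nom -28.600 → Σnom=-28.400; wc +0.282/-0.010 → slack +0.632/-0.600; half-tol=0.146, Σhalf²=0.131816
  -D: nom -21.280 → Σnom=-49.680; wc +0.070/-0.134 → slack +0.702/-0.734; half-tol=0.102, Σhalf²=0.142220
  +E: nom +19.500 → Σnom=-30.180; wc +0.220/-0.170 → slack +0.922/-0.904; half-tol=0.195, Σhalf²=0.180245
  +F: nom +8.500 → Σnom=-21.680; wc +0.260/-0.304 → slack +1.182/-1.208; half-tol=0.282, Σhalf²=0.259769
Nominal = -21.680. Worst-case = [-21.680 - 1.208, -21.680 + 1.182] = [-22.888, -20.498]. RSS = √0.259769 = 0.510.

nominal=-21.680 wc=[-22.888,-20.498] rss=0.510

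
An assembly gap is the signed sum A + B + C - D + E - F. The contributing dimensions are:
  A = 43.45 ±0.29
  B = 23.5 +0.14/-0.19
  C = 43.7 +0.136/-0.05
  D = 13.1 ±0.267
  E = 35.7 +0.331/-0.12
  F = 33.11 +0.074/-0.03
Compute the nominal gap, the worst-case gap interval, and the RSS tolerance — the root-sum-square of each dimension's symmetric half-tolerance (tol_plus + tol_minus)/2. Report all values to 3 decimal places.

nominal=100.140 wc=[99.149,101.334] rss=0.495

Stack each dimension's contribution:
  +A: nom +43.450 → Σnom=43.450; wc +0.290/-0.290 → slack +0.290/-0.290; half-tol=0.290, Σhalf²=0.084100
  +B: nom +23.500 → Σnom=66.950; wc +0.140/-0.190 → slack +0.430/-0.480; half-tol=0.165, Σhalf²=0.111325
  +C: nom +43.700 → Σnom=110.650; wc +0.136/-0.050 → slack +0.566/-0.530; half-tol=0.093, Σhalf²=0.119974
  -D: nom -13.100 → Σnom=97.550; wc +0.267/-0.267 → slack +0.833/-0.797; half-tol=0.267, Σhalf²=0.191263
  +E: nom +35.700 → Σnom=133.250; wc +0.331/-0.120 → slack +1.164/-0.917; half-tol=0.226, Σhalf²=0.242113
  -F: nom -33.110 → Σnom=100.140; wc +0.030/-0.074 → slack +1.194/-0.991; half-tol=0.052, Σhalf²=0.244817
Nominal = 100.140. Worst-case = [100.140 - 0.991, 100.140 + 1.194] = [99.149, 101.334]. RSS = √0.244817 = 0.495.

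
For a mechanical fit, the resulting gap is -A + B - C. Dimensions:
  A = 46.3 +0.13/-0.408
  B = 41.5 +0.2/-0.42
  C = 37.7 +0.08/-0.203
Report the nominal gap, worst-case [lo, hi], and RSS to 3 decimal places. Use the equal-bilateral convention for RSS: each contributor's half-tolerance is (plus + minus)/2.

Stack each dimension's contribution:
  -A: nom -46.300 → Σnom=-46.300; wc +0.408/-0.130 → slack +0.408/-0.130; half-tol=0.269, Σhalf²=0.072361
  +B: nom +41.500 → Σnom=-4.800; wc +0.200/-0.420 → slack +0.608/-0.550; half-tol=0.310, Σhalf²=0.168461
  -C: nom -37.700 → Σnom=-42.500; wc +0.203/-0.080 → slack +0.811/-0.630; half-tol=0.142, Σhalf²=0.188483
Nominal = -42.500. Worst-case = [-42.500 - 0.630, -42.500 + 0.811] = [-43.130, -41.689]. RSS = √0.188483 = 0.434.

nominal=-42.500 wc=[-43.130,-41.689] rss=0.434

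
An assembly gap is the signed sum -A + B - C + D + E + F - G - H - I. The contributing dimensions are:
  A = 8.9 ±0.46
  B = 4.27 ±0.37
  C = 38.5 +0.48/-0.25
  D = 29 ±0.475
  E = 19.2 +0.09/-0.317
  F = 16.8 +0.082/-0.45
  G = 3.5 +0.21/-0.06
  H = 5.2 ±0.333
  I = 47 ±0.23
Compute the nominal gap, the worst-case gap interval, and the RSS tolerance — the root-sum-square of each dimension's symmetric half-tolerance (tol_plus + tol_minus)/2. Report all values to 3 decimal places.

nominal=-33.830 wc=[-37.155,-31.480] rss=1.001

Stack each dimension's contribution:
  -A: nom -8.900 → Σnom=-8.900; wc +0.460/-0.460 → slack +0.460/-0.460; half-tol=0.460, Σhalf²=0.211600
  +B: nom +4.270 → Σnom=-4.630; wc +0.370/-0.370 → slack +0.830/-0.830; half-tol=0.370, Σhalf²=0.348500
  -C: nom -38.500 → Σnom=-43.130; wc +0.250/-0.480 → slack +1.080/-1.310; half-tol=0.365, Σhalf²=0.481725
  +D: nom +29.000 → Σnom=-14.130; wc +0.475/-0.475 → slack +1.555/-1.785; half-tol=0.475, Σhalf²=0.707350
  +E: nom +19.200 → Σnom=5.070; wc +0.090/-0.317 → slack +1.645/-2.102; half-tol=0.204, Σhalf²=0.748762
  +F: nom +16.800 → Σnom=21.870; wc +0.082/-0.450 → slack +1.727/-2.552; half-tol=0.266, Σhalf²=0.819518
  -G: nom -3.500 → Σnom=18.370; wc +0.060/-0.210 → slack +1.787/-2.762; half-tol=0.135, Σhalf²=0.837743
  -H: nom -5.200 → Σnom=13.170; wc +0.333/-0.333 → slack +2.120/-3.095; half-tol=0.333, Σhalf²=0.948632
  -I: nom -47.000 → Σnom=-33.830; wc +0.230/-0.230 → slack +2.350/-3.325; half-tol=0.230, Σhalf²=1.001532
Nominal = -33.830. Worst-case = [-33.830 - 3.325, -33.830 + 2.350] = [-37.155, -31.480]. RSS = √1.001532 = 1.001.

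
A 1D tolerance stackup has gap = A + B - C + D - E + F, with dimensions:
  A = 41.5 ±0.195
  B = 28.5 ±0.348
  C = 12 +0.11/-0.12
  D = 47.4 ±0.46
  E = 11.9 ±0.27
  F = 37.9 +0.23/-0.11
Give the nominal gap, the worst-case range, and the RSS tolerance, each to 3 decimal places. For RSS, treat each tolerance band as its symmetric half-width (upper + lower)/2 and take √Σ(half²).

nominal=131.400 wc=[129.907,133.023] rss=0.697

Stack each dimension's contribution:
  +A: nom +41.500 → Σnom=41.500; wc +0.195/-0.195 → slack +0.195/-0.195; half-tol=0.195, Σhalf²=0.038025
  +B: nom +28.500 → Σnom=70.000; wc +0.348/-0.348 → slack +0.543/-0.543; half-tol=0.348, Σhalf²=0.159129
  -C: nom -12.000 → Σnom=58.000; wc +0.120/-0.110 → slack +0.663/-0.653; half-tol=0.115, Σhalf²=0.172354
  +D: nom +47.400 → Σnom=105.400; wc +0.460/-0.460 → slack +1.123/-1.113; half-tol=0.460, Σhalf²=0.383954
  -E: nom -11.900 → Σnom=93.500; wc +0.270/-0.270 → slack +1.393/-1.383; half-tol=0.270, Σhalf²=0.456854
  +F: nom +37.900 → Σnom=131.400; wc +0.230/-0.110 → slack +1.623/-1.493; half-tol=0.170, Σhalf²=0.485754
Nominal = 131.400. Worst-case = [131.400 - 1.493, 131.400 + 1.623] = [129.907, 133.023]. RSS = √0.485754 = 0.697.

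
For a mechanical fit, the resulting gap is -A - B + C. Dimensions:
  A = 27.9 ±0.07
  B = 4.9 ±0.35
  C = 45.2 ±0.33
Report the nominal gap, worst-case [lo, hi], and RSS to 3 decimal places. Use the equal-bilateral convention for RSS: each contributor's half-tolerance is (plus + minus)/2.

Stack each dimension's contribution:
  -A: nom -27.900 → Σnom=-27.900; wc +0.070/-0.070 → slack +0.070/-0.070; half-tol=0.070, Σhalf²=0.004900
  -B: nom -4.900 → Σnom=-32.800; wc +0.350/-0.350 → slack +0.420/-0.420; half-tol=0.350, Σhalf²=0.127400
  +C: nom +45.200 → Σnom=12.400; wc +0.330/-0.330 → slack +0.750/-0.750; half-tol=0.330, Σhalf²=0.236300
Nominal = 12.400. Worst-case = [12.400 - 0.750, 12.400 + 0.750] = [11.650, 13.150]. RSS = √0.236300 = 0.486.

nominal=12.400 wc=[11.650,13.150] rss=0.486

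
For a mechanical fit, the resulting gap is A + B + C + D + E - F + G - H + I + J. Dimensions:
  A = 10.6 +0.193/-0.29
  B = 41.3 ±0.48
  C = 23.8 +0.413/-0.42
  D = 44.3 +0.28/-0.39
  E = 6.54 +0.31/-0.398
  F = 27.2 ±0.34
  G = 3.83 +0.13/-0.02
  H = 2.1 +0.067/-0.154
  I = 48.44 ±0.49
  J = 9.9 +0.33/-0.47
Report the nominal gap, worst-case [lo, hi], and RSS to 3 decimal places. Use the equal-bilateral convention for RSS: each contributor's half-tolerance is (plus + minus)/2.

nominal=159.410 wc=[156.045,162.530] rss=1.111

Stack each dimension's contribution:
  +A: nom +10.600 → Σnom=10.600; wc +0.193/-0.290 → slack +0.193/-0.290; half-tol=0.241, Σhalf²=0.058322
  +B: nom +41.300 → Σnom=51.900; wc +0.480/-0.480 → slack +0.673/-0.770; half-tol=0.480, Σhalf²=0.288722
  +C: nom +23.800 → Σnom=75.700; wc +0.413/-0.420 → slack +1.086/-1.190; half-tol=0.416, Σhalf²=0.462195
  +D: nom +44.300 → Σnom=120.000; wc +0.280/-0.390 → slack +1.366/-1.580; half-tol=0.335, Σhalf²=0.574420
  +E: nom +6.540 → Σnom=126.540; wc +0.310/-0.398 → slack +1.676/-1.978; half-tol=0.354, Σhalf²=0.699736
  -F: nom -27.200 → Σnom=99.340; wc +0.340/-0.340 → slack +2.016/-2.318; half-tol=0.340, Σhalf²=0.815336
  +G: nom +3.830 → Σnom=103.170; wc +0.130/-0.020 → slack +2.146/-2.338; half-tol=0.075, Σhalf²=0.820961
  -H: nom -2.100 → Σnom=101.070; wc +0.154/-0.067 → slack +2.300/-2.405; half-tol=0.111, Σhalf²=0.833171
  +I: nom +48.440 → Σnom=149.510; wc +0.490/-0.490 → slack +2.790/-2.895; half-tol=0.490, Σhalf²=1.073271
  +J: nom +9.900 → Σnom=159.410; wc +0.330/-0.470 → slack +3.120/-3.365; half-tol=0.400, Σhalf²=1.233271
Nominal = 159.410. Worst-case = [159.410 - 3.365, 159.410 + 3.120] = [156.045, 162.530]. RSS = √1.233271 = 1.111.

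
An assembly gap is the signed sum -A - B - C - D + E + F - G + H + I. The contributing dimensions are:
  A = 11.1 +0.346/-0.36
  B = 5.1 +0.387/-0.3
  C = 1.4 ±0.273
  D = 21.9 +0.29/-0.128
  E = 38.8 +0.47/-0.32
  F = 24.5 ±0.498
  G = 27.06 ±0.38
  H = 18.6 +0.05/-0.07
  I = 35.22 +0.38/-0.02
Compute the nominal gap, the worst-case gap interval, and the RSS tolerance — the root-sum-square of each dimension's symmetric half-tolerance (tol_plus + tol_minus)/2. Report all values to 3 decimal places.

nominal=50.560 wc=[47.976,53.399] rss=0.976

Stack each dimension's contribution:
  -A: nom -11.100 → Σnom=-11.100; wc +0.360/-0.346 → slack +0.360/-0.346; half-tol=0.353, Σhalf²=0.124609
  -B: nom -5.100 → Σnom=-16.200; wc +0.300/-0.387 → slack +0.660/-0.733; half-tol=0.344, Σhalf²=0.242601
  -C: nom -1.400 → Σnom=-17.600; wc +0.273/-0.273 → slack +0.933/-1.006; half-tol=0.273, Σhalf²=0.317130
  -D: nom -21.900 → Σnom=-39.500; wc +0.128/-0.290 → slack +1.061/-1.296; half-tol=0.209, Σhalf²=0.360811
  +E: nom +38.800 → Σnom=-0.700; wc +0.470/-0.320 → slack +1.531/-1.616; half-tol=0.395, Σhalf²=0.516836
  +F: nom +24.500 → Σnom=23.800; wc +0.498/-0.498 → slack +2.029/-2.114; half-tol=0.498, Σhalf²=0.764840
  -G: nom -27.060 → Σnom=-3.260; wc +0.380/-0.380 → slack +2.409/-2.494; half-tol=0.380, Σhalf²=0.909240
  +H: nom +18.600 → Σnom=15.340; wc +0.050/-0.070 → slack +2.459/-2.564; half-tol=0.060, Σhalf²=0.912840
  +I: nom +35.220 → Σnom=50.560; wc +0.380/-0.020 → slack +2.839/-2.584; half-tol=0.200, Σhalf²=0.952840
Nominal = 50.560. Worst-case = [50.560 - 2.584, 50.560 + 2.839] = [47.976, 53.399]. RSS = √0.952840 = 0.976.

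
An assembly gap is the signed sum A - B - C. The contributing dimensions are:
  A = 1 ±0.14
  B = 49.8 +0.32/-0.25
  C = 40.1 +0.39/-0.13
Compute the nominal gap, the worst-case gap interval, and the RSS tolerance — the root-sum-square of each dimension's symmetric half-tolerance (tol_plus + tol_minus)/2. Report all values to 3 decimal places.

nominal=-88.900 wc=[-89.750,-88.380] rss=0.410

Stack each dimension's contribution:
  +A: nom +1.000 → Σnom=1.000; wc +0.140/-0.140 → slack +0.140/-0.140; half-tol=0.140, Σhalf²=0.019600
  -B: nom -49.800 → Σnom=-48.800; wc +0.250/-0.320 → slack +0.390/-0.460; half-tol=0.285, Σhalf²=0.100825
  -C: nom -40.100 → Σnom=-88.900; wc +0.130/-0.390 → slack +0.520/-0.850; half-tol=0.260, Σhalf²=0.168425
Nominal = -88.900. Worst-case = [-88.900 - 0.850, -88.900 + 0.520] = [-89.750, -88.380]. RSS = √0.168425 = 0.410.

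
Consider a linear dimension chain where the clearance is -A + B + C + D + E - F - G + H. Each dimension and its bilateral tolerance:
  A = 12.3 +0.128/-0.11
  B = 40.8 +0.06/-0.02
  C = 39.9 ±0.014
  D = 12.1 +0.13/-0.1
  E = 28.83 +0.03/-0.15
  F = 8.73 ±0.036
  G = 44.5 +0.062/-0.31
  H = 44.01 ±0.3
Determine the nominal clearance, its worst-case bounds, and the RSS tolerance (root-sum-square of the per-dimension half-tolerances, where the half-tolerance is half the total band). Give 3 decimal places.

Stack each dimension's contribution:
  -A: nom -12.300 → Σnom=-12.300; wc +0.110/-0.128 → slack +0.110/-0.128; half-tol=0.119, Σhalf²=0.014161
  +B: nom +40.800 → Σnom=28.500; wc +0.060/-0.020 → slack +0.170/-0.148; half-tol=0.040, Σhalf²=0.015761
  +C: nom +39.900 → Σnom=68.400; wc +0.014/-0.014 → slack +0.184/-0.162; half-tol=0.014, Σhalf²=0.015957
  +D: nom +12.100 → Σnom=80.500; wc +0.130/-0.100 → slack +0.314/-0.262; half-tol=0.115, Σhalf²=0.029182
  +E: nom +28.830 → Σnom=109.330; wc +0.030/-0.150 → slack +0.344/-0.412; half-tol=0.090, Σhalf²=0.037282
  -F: nom -8.730 → Σnom=100.600; wc +0.036/-0.036 → slack +0.380/-0.448; half-tol=0.036, Σhalf²=0.038578
  -G: nom -44.500 → Σnom=56.100; wc +0.310/-0.062 → slack +0.690/-0.510; half-tol=0.186, Σhalf²=0.073174
  +H: nom +44.010 → Σnom=100.110; wc +0.300/-0.300 → slack +0.990/-0.810; half-tol=0.300, Σhalf²=0.163174
Nominal = 100.110. Worst-case = [100.110 - 0.810, 100.110 + 0.990] = [99.300, 101.100]. RSS = √0.163174 = 0.404.

nominal=100.110 wc=[99.300,101.100] rss=0.404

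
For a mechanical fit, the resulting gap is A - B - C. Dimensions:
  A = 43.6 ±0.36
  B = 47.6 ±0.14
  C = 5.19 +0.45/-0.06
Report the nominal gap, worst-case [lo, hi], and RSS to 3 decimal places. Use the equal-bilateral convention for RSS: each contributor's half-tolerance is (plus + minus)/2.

Stack each dimension's contribution:
  +A: nom +43.600 → Σnom=43.600; wc +0.360/-0.360 → slack +0.360/-0.360; half-tol=0.360, Σhalf²=0.129600
  -B: nom -47.600 → Σnom=-4.000; wc +0.140/-0.140 → slack +0.500/-0.500; half-tol=0.140, Σhalf²=0.149200
  -C: nom -5.190 → Σnom=-9.190; wc +0.060/-0.450 → slack +0.560/-0.950; half-tol=0.255, Σhalf²=0.214225
Nominal = -9.190. Worst-case = [-9.190 - 0.950, -9.190 + 0.560] = [-10.140, -8.630]. RSS = √0.214225 = 0.463.

nominal=-9.190 wc=[-10.140,-8.630] rss=0.463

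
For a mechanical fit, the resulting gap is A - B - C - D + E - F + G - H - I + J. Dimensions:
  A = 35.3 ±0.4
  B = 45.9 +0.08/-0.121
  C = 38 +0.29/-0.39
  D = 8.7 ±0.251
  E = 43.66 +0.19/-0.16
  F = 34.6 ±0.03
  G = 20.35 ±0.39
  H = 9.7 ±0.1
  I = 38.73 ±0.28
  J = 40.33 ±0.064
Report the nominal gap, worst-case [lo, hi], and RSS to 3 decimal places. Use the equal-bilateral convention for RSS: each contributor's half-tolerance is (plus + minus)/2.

nominal=-35.990 wc=[-38.035,-33.774] rss=0.790

Stack each dimension's contribution:
  +A: nom +35.300 → Σnom=35.300; wc +0.400/-0.400 → slack +0.400/-0.400; half-tol=0.400, Σhalf²=0.160000
  -B: nom -45.900 → Σnom=-10.600; wc +0.121/-0.080 → slack +0.521/-0.480; half-tol=0.101, Σhalf²=0.170100
  -C: nom -38.000 → Σnom=-48.600; wc +0.390/-0.290 → slack +0.911/-0.770; half-tol=0.340, Σhalf²=0.285700
  -D: nom -8.700 → Σnom=-57.300; wc +0.251/-0.251 → slack +1.162/-1.021; half-tol=0.251, Σhalf²=0.348701
  +E: nom +43.660 → Σnom=-13.640; wc +0.190/-0.160 → slack +1.352/-1.181; half-tol=0.175, Σhalf²=0.379326
  -F: nom -34.600 → Σnom=-48.240; wc +0.030/-0.030 → slack +1.382/-1.211; half-tol=0.030, Σhalf²=0.380226
  +G: nom +20.350 → Σnom=-27.890; wc +0.390/-0.390 → slack +1.772/-1.601; half-tol=0.390, Σhalf²=0.532326
  -H: nom -9.700 → Σnom=-37.590; wc +0.100/-0.100 → slack +1.872/-1.701; half-tol=0.100, Σhalf²=0.542326
  -I: nom -38.730 → Σnom=-76.320; wc +0.280/-0.280 → slack +2.152/-1.981; half-tol=0.280, Σhalf²=0.620726
  +J: nom +40.330 → Σnom=-35.990; wc +0.064/-0.064 → slack +2.216/-2.045; half-tol=0.064, Σhalf²=0.624822
Nominal = -35.990. Worst-case = [-35.990 - 2.045, -35.990 + 2.216] = [-38.035, -33.774]. RSS = √0.624822 = 0.790.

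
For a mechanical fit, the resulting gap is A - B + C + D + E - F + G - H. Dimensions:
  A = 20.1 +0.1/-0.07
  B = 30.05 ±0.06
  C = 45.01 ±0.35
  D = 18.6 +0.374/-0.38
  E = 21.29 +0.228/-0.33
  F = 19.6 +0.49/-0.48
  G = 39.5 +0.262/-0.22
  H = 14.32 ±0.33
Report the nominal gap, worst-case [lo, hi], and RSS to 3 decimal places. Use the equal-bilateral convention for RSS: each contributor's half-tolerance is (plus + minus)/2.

Stack each dimension's contribution:
  +A: nom +20.100 → Σnom=20.100; wc +0.100/-0.070 → slack +0.100/-0.070; half-tol=0.085, Σhalf²=0.007225
  -B: nom -30.050 → Σnom=-9.950; wc +0.060/-0.060 → slack +0.160/-0.130; half-tol=0.060, Σhalf²=0.010825
  +C: nom +45.010 → Σnom=35.060; wc +0.350/-0.350 → slack +0.510/-0.480; half-tol=0.350, Σhalf²=0.133325
  +D: nom +18.600 → Σnom=53.660; wc +0.374/-0.380 → slack +0.884/-0.860; half-tol=0.377, Σhalf²=0.275454
  +E: nom +21.290 → Σnom=74.950; wc +0.228/-0.330 → slack +1.112/-1.190; half-tol=0.279, Σhalf²=0.353295
  -F: nom -19.600 → Σnom=55.350; wc +0.480/-0.490 → slack +1.592/-1.680; half-tol=0.485, Σhalf²=0.588520
  +G: nom +39.500 → Σnom=94.850; wc +0.262/-0.220 → slack +1.854/-1.900; half-tol=0.241, Σhalf²=0.646601
  -H: nom -14.320 → Σnom=80.530; wc +0.330/-0.330 → slack +2.184/-2.230; half-tol=0.330, Σhalf²=0.755501
Nominal = 80.530. Worst-case = [80.530 - 2.230, 80.530 + 2.184] = [78.300, 82.714]. RSS = √0.755501 = 0.869.

nominal=80.530 wc=[78.300,82.714] rss=0.869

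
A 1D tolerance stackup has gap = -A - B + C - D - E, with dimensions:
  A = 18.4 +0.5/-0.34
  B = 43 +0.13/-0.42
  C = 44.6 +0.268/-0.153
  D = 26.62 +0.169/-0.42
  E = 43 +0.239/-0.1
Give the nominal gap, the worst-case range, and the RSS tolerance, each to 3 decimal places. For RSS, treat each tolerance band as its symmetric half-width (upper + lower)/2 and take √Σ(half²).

nominal=-86.420 wc=[-87.611,-84.872] rss=0.642

Stack each dimension's contribution:
  -A: nom -18.400 → Σnom=-18.400; wc +0.340/-0.500 → slack +0.340/-0.500; half-tol=0.420, Σhalf²=0.176400
  -B: nom -43.000 → Σnom=-61.400; wc +0.420/-0.130 → slack +0.760/-0.630; half-tol=0.275, Σhalf²=0.252025
  +C: nom +44.600 → Σnom=-16.800; wc +0.268/-0.153 → slack +1.028/-0.783; half-tol=0.211, Σhalf²=0.296335
  -D: nom -26.620 → Σnom=-43.420; wc +0.420/-0.169 → slack +1.448/-0.952; half-tol=0.294, Σhalf²=0.383066
  -E: nom -43.000 → Σnom=-86.420; wc +0.100/-0.239 → slack +1.548/-1.191; half-tol=0.169, Σhalf²=0.411796
Nominal = -86.420. Worst-case = [-86.420 - 1.191, -86.420 + 1.548] = [-87.611, -84.872]. RSS = √0.411796 = 0.642.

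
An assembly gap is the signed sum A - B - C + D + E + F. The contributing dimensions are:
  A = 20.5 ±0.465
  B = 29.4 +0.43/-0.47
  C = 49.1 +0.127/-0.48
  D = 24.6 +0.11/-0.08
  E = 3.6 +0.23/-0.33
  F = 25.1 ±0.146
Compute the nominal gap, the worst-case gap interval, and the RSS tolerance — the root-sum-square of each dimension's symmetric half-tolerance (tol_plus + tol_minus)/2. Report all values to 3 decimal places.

Stack each dimension's contribution:
  +A: nom +20.500 → Σnom=20.500; wc +0.465/-0.465 → slack +0.465/-0.465; half-tol=0.465, Σhalf²=0.216225
  -B: nom -29.400 → Σnom=-8.900; wc +0.470/-0.430 → slack +0.935/-0.895; half-tol=0.450, Σhalf²=0.418725
  -C: nom -49.100 → Σnom=-58.000; wc +0.480/-0.127 → slack +1.415/-1.022; half-tol=0.303, Σhalf²=0.510837
  +D: nom +24.600 → Σnom=-33.400; wc +0.110/-0.080 → slack +1.525/-1.102; half-tol=0.095, Σhalf²=0.519862
  +E: nom +3.600 → Σnom=-29.800; wc +0.230/-0.330 → slack +1.755/-1.432; half-tol=0.280, Σhalf²=0.598262
  +F: nom +25.100 → Σnom=-4.700; wc +0.146/-0.146 → slack +1.901/-1.578; half-tol=0.146, Σhalf²=0.619578
Nominal = -4.700. Worst-case = [-4.700 - 1.578, -4.700 + 1.901] = [-6.278, -2.799]. RSS = √0.619578 = 0.787.

nominal=-4.700 wc=[-6.278,-2.799] rss=0.787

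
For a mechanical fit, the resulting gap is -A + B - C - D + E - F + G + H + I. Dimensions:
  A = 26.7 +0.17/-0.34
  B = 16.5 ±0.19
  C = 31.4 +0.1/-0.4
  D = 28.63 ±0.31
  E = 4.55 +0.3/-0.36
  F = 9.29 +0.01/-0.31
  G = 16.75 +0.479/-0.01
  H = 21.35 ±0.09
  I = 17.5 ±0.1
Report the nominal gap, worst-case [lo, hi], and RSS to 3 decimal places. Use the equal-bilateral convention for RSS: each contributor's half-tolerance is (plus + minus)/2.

Stack each dimension's contribution:
  -A: nom -26.700 → Σnom=-26.700; wc +0.340/-0.170 → slack +0.340/-0.170; half-tol=0.255, Σhalf²=0.065025
  +B: nom +16.500 → Σnom=-10.200; wc +0.190/-0.190 → slack +0.530/-0.360; half-tol=0.190, Σhalf²=0.101125
  -C: nom -31.400 → Σnom=-41.600; wc +0.400/-0.100 → slack +0.930/-0.460; half-tol=0.250, Σhalf²=0.163625
  -D: nom -28.630 → Σnom=-70.230; wc +0.310/-0.310 → slack +1.240/-0.770; half-tol=0.310, Σhalf²=0.259725
  +E: nom +4.550 → Σnom=-65.680; wc +0.300/-0.360 → slack +1.540/-1.130; half-tol=0.330, Σhalf²=0.368625
  -F: nom -9.290 → Σnom=-74.970; wc +0.310/-0.010 → slack +1.850/-1.140; half-tol=0.160, Σhalf²=0.394225
  +G: nom +16.750 → Σnom=-58.220; wc +0.479/-0.010 → slack +2.329/-1.150; half-tol=0.244, Σhalf²=0.454005
  +H: nom +21.350 → Σnom=-36.870; wc +0.090/-0.090 → slack +2.419/-1.240; half-tol=0.090, Σhalf²=0.462105
  +I: nom +17.500 → Σnom=-19.370; wc +0.100/-0.100 → slack +2.519/-1.340; half-tol=0.100, Σhalf²=0.472105
Nominal = -19.370. Worst-case = [-19.370 - 1.340, -19.370 + 2.519] = [-20.710, -16.851]. RSS = √0.472105 = 0.687.

nominal=-19.370 wc=[-20.710,-16.851] rss=0.687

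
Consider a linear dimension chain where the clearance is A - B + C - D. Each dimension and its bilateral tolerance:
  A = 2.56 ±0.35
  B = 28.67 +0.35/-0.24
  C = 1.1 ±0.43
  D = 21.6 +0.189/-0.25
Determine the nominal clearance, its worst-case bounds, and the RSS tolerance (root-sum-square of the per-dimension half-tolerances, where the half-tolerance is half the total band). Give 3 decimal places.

Stack each dimension's contribution:
  +A: nom +2.560 → Σnom=2.560; wc +0.350/-0.350 → slack +0.350/-0.350; half-tol=0.350, Σhalf²=0.122500
  -B: nom -28.670 → Σnom=-26.110; wc +0.240/-0.350 → slack +0.590/-0.700; half-tol=0.295, Σhalf²=0.209525
  +C: nom +1.100 → Σnom=-25.010; wc +0.430/-0.430 → slack +1.020/-1.130; half-tol=0.430, Σhalf²=0.394425
  -D: nom -21.600 → Σnom=-46.610; wc +0.250/-0.189 → slack +1.270/-1.319; half-tol=0.220, Σhalf²=0.442605
Nominal = -46.610. Worst-case = [-46.610 - 1.319, -46.610 + 1.270] = [-47.929, -45.340]. RSS = √0.442605 = 0.665.

nominal=-46.610 wc=[-47.929,-45.340] rss=0.665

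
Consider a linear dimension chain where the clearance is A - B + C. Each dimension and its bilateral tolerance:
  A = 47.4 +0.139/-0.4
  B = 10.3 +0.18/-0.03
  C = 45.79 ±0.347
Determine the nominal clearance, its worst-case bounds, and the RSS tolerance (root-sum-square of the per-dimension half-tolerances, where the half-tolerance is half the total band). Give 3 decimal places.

Stack each dimension's contribution:
  +A: nom +47.400 → Σnom=47.400; wc +0.139/-0.400 → slack +0.139/-0.400; half-tol=0.270, Σhalf²=0.072630
  -B: nom -10.300 → Σnom=37.100; wc +0.030/-0.180 → slack +0.169/-0.580; half-tol=0.105, Σhalf²=0.083655
  +C: nom +45.790 → Σnom=82.890; wc +0.347/-0.347 → slack +0.516/-0.927; half-tol=0.347, Σhalf²=0.204064
Nominal = 82.890. Worst-case = [82.890 - 0.927, 82.890 + 0.516] = [81.963, 83.406]. RSS = √0.204064 = 0.452.

nominal=82.890 wc=[81.963,83.406] rss=0.452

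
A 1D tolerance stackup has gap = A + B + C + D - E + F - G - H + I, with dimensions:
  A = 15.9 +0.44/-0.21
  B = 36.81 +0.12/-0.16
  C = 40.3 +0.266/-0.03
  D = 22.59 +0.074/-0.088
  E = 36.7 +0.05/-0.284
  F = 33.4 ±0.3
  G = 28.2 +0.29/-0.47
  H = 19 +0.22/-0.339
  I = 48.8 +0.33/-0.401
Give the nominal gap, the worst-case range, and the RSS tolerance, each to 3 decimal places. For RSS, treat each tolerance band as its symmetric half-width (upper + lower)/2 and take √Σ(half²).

nominal=113.900 wc=[112.151,116.523] rss=0.792

Stack each dimension's contribution:
  +A: nom +15.900 → Σnom=15.900; wc +0.440/-0.210 → slack +0.440/-0.210; half-tol=0.325, Σhalf²=0.105625
  +B: nom +36.810 → Σnom=52.710; wc +0.120/-0.160 → slack +0.560/-0.370; half-tol=0.140, Σhalf²=0.125225
  +C: nom +40.300 → Σnom=93.010; wc +0.266/-0.030 → slack +0.826/-0.400; half-tol=0.148, Σhalf²=0.147129
  +D: nom +22.590 → Σnom=115.600; wc +0.074/-0.088 → slack +0.900/-0.488; half-tol=0.081, Σhalf²=0.153690
  -E: nom -36.700 → Σnom=78.900; wc +0.284/-0.050 → slack +1.184/-0.538; half-tol=0.167, Σhalf²=0.181579
  +F: nom +33.400 → Σnom=112.300; wc +0.300/-0.300 → slack +1.484/-0.838; half-tol=0.300, Σhalf²=0.271579
  -G: nom -28.200 → Σnom=84.100; wc +0.470/-0.290 → slack +1.954/-1.128; half-tol=0.380, Σhalf²=0.415979
  -H: nom -19.000 → Σnom=65.100; wc +0.339/-0.220 → slack +2.293/-1.348; half-tol=0.280, Σhalf²=0.494099
  +I: nom +48.800 → Σnom=113.900; wc +0.330/-0.401 → slack +2.623/-1.749; half-tol=0.366, Σhalf²=0.627690
Nominal = 113.900. Worst-case = [113.900 - 1.749, 113.900 + 2.623] = [112.151, 116.523]. RSS = √0.627690 = 0.792.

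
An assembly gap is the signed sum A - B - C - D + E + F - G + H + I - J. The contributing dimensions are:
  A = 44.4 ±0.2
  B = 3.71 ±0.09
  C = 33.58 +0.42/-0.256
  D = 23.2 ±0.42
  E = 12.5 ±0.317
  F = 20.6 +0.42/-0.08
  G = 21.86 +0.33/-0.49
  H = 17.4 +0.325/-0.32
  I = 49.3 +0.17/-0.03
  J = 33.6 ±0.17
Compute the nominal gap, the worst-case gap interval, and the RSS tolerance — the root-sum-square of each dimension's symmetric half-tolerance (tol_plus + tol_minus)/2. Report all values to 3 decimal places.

nominal=28.250 wc=[25.873,31.108] rss=0.902

Stack each dimension's contribution:
  +A: nom +44.400 → Σnom=44.400; wc +0.200/-0.200 → slack +0.200/-0.200; half-tol=0.200, Σhalf²=0.040000
  -B: nom -3.710 → Σnom=40.690; wc +0.090/-0.090 → slack +0.290/-0.290; half-tol=0.090, Σhalf²=0.048100
  -C: nom -33.580 → Σnom=7.110; wc +0.256/-0.420 → slack +0.546/-0.710; half-tol=0.338, Σhalf²=0.162344
  -D: nom -23.200 → Σnom=-16.090; wc +0.420/-0.420 → slack +0.966/-1.130; half-tol=0.420, Σhalf²=0.338744
  +E: nom +12.500 → Σnom=-3.590; wc +0.317/-0.317 → slack +1.283/-1.447; half-tol=0.317, Σhalf²=0.439233
  +F: nom +20.600 → Σnom=17.010; wc +0.420/-0.080 → slack +1.703/-1.527; half-tol=0.250, Σhalf²=0.501733
  -G: nom -21.860 → Σnom=-4.850; wc +0.490/-0.330 → slack +2.193/-1.857; half-tol=0.410, Σhalf²=0.669833
  +H: nom +17.400 → Σnom=12.550; wc +0.325/-0.320 → slack +2.518/-2.177; half-tol=0.323, Σhalf²=0.773839
  +I: nom +49.300 → Σnom=61.850; wc +0.170/-0.030 → slack +2.688/-2.207; half-tol=0.100, Σhalf²=0.783839
  -J: nom -33.600 → Σnom=28.250; wc +0.170/-0.170 → slack +2.858/-2.377; half-tol=0.170, Σhalf²=0.812739
Nominal = 28.250. Worst-case = [28.250 - 2.377, 28.250 + 2.858] = [25.873, 31.108]. RSS = √0.812739 = 0.902.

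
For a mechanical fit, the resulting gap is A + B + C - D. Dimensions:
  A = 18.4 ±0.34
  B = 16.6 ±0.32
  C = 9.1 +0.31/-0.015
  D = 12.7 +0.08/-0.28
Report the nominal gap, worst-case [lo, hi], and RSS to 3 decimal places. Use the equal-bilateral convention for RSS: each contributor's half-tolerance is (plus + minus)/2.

Stack each dimension's contribution:
  +A: nom +18.400 → Σnom=18.400; wc +0.340/-0.340 → slack +0.340/-0.340; half-tol=0.340, Σhalf²=0.115600
  +B: nom +16.600 → Σnom=35.000; wc +0.320/-0.320 → slack +0.660/-0.660; half-tol=0.320, Σhalf²=0.218000
  +C: nom +9.100 → Σnom=44.100; wc +0.310/-0.015 → slack +0.970/-0.675; half-tol=0.163, Σhalf²=0.244406
  -D: nom -12.700 → Σnom=31.400; wc +0.280/-0.080 → slack +1.250/-0.755; half-tol=0.180, Σhalf²=0.276806
Nominal = 31.400. Worst-case = [31.400 - 0.755, 31.400 + 1.250] = [30.645, 32.650]. RSS = √0.276806 = 0.526.

nominal=31.400 wc=[30.645,32.650] rss=0.526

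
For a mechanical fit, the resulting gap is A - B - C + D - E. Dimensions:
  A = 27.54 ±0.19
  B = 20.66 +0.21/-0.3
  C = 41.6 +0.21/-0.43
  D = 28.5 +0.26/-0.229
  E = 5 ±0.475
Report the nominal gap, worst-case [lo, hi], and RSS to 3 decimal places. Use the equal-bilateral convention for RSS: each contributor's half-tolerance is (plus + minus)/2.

nominal=-11.220 wc=[-12.534,-9.565] rss=0.699

Stack each dimension's contribution:
  +A: nom +27.540 → Σnom=27.540; wc +0.190/-0.190 → slack +0.190/-0.190; half-tol=0.190, Σhalf²=0.036100
  -B: nom -20.660 → Σnom=6.880; wc +0.300/-0.210 → slack +0.490/-0.400; half-tol=0.255, Σhalf²=0.101125
  -C: nom -41.600 → Σnom=-34.720; wc +0.430/-0.210 → slack +0.920/-0.610; half-tol=0.320, Σhalf²=0.203525
  +D: nom +28.500 → Σnom=-6.220; wc +0.260/-0.229 → slack +1.180/-0.839; half-tol=0.244, Σhalf²=0.263305
  -E: nom -5.000 → Σnom=-11.220; wc +0.475/-0.475 → slack +1.655/-1.314; half-tol=0.475, Σhalf²=0.488930
Nominal = -11.220. Worst-case = [-11.220 - 1.314, -11.220 + 1.655] = [-12.534, -9.565]. RSS = √0.488930 = 0.699.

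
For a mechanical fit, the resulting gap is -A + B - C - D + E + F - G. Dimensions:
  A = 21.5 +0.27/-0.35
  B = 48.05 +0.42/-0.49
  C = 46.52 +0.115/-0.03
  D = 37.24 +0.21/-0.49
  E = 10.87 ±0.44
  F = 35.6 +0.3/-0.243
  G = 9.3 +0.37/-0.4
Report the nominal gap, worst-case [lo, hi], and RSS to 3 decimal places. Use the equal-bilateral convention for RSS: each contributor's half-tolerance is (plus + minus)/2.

Stack each dimension's contribution:
  -A: nom -21.500 → Σnom=-21.500; wc +0.350/-0.270 → slack +0.350/-0.270; half-tol=0.310, Σhalf²=0.096100
  +B: nom +48.050 → Σnom=26.550; wc +0.420/-0.490 → slack +0.770/-0.760; half-tol=0.455, Σhalf²=0.303125
  -C: nom -46.520 → Σnom=-19.970; wc +0.030/-0.115 → slack +0.800/-0.875; half-tol=0.073, Σhalf²=0.308381
  -D: nom -37.240 → Σnom=-57.210; wc +0.490/-0.210 → slack +1.290/-1.085; half-tol=0.350, Σhalf²=0.430881
  +E: nom +10.870 → Σnom=-46.340; wc +0.440/-0.440 → slack +1.730/-1.525; half-tol=0.440, Σhalf²=0.624481
  +F: nom +35.600 → Σnom=-10.740; wc +0.300/-0.243 → slack +2.030/-1.768; half-tol=0.271, Σhalf²=0.698193
  -G: nom -9.300 → Σnom=-20.040; wc +0.400/-0.370 → slack +2.430/-2.138; half-tol=0.385, Σhalf²=0.846418
Nominal = -20.040. Worst-case = [-20.040 - 2.138, -20.040 + 2.430] = [-22.178, -17.610]. RSS = √0.846418 = 0.920.

nominal=-20.040 wc=[-22.178,-17.610] rss=0.920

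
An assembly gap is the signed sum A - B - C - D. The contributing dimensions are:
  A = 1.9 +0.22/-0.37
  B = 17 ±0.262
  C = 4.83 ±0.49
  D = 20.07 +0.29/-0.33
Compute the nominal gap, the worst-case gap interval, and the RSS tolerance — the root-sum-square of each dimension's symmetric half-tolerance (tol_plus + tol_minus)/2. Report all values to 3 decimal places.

Stack each dimension's contribution:
  +A: nom +1.900 → Σnom=1.900; wc +0.220/-0.370 → slack +0.220/-0.370; half-tol=0.295, Σhalf²=0.087025
  -B: nom -17.000 → Σnom=-15.100; wc +0.262/-0.262 → slack +0.482/-0.632; half-tol=0.262, Σhalf²=0.155669
  -C: nom -4.830 → Σnom=-19.930; wc +0.490/-0.490 → slack +0.972/-1.122; half-tol=0.490, Σhalf²=0.395769
  -D: nom -20.070 → Σnom=-40.000; wc +0.330/-0.290 → slack +1.302/-1.412; half-tol=0.310, Σhalf²=0.491869
Nominal = -40.000. Worst-case = [-40.000 - 1.412, -40.000 + 1.302] = [-41.412, -38.698]. RSS = √0.491869 = 0.701.

nominal=-40.000 wc=[-41.412,-38.698] rss=0.701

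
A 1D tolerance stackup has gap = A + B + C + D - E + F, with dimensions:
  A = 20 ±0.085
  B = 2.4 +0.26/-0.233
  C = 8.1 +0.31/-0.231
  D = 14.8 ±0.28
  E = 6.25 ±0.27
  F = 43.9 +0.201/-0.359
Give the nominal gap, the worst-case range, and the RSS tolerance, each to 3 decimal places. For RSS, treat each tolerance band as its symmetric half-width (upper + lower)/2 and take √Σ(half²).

Stack each dimension's contribution:
  +A: nom +20.000 → Σnom=20.000; wc +0.085/-0.085 → slack +0.085/-0.085; half-tol=0.085, Σhalf²=0.007225
  +B: nom +2.400 → Σnom=22.400; wc +0.260/-0.233 → slack +0.345/-0.318; half-tol=0.246, Σhalf²=0.067987
  +C: nom +8.100 → Σnom=30.500; wc +0.310/-0.231 → slack +0.655/-0.549; half-tol=0.271, Σhalf²=0.141157
  +D: nom +14.800 → Σnom=45.300; wc +0.280/-0.280 → slack +0.935/-0.829; half-tol=0.280, Σhalf²=0.219558
  -E: nom -6.250 → Σnom=39.050; wc +0.270/-0.270 → slack +1.205/-1.099; half-tol=0.270, Σhalf²=0.292458
  +F: nom +43.900 → Σnom=82.950; wc +0.201/-0.359 → slack +1.406/-1.458; half-tol=0.280, Σhalf²=0.370858
Nominal = 82.950. Worst-case = [82.950 - 1.458, 82.950 + 1.406] = [81.492, 84.356]. RSS = √0.370858 = 0.609.

nominal=82.950 wc=[81.492,84.356] rss=0.609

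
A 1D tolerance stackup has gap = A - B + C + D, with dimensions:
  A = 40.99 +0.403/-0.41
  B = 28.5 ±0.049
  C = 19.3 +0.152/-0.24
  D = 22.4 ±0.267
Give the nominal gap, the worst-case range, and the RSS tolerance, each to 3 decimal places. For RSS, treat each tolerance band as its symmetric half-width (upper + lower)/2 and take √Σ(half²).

Stack each dimension's contribution:
  +A: nom +40.990 → Σnom=40.990; wc +0.403/-0.410 → slack +0.403/-0.410; half-tol=0.406, Σhalf²=0.165242
  -B: nom -28.500 → Σnom=12.490; wc +0.049/-0.049 → slack +0.452/-0.459; half-tol=0.049, Σhalf²=0.167643
  +C: nom +19.300 → Σnom=31.790; wc +0.152/-0.240 → slack +0.604/-0.699; half-tol=0.196, Σhalf²=0.206059
  +D: nom +22.400 → Σnom=54.190; wc +0.267/-0.267 → slack +0.871/-0.966; half-tol=0.267, Σhalf²=0.277348
Nominal = 54.190. Worst-case = [54.190 - 0.966, 54.190 + 0.871] = [53.224, 55.061]. RSS = √0.277348 = 0.527.

nominal=54.190 wc=[53.224,55.061] rss=0.527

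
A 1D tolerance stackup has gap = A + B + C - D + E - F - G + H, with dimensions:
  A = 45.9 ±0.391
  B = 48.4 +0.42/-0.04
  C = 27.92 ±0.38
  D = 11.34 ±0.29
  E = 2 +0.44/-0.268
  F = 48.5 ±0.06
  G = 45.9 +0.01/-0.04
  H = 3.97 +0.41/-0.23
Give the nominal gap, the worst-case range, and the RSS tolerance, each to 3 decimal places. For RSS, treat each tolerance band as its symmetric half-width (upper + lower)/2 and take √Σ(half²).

Stack each dimension's contribution:
  +A: nom +45.900 → Σnom=45.900; wc +0.391/-0.391 → slack +0.391/-0.391; half-tol=0.391, Σhalf²=0.152881
  +B: nom +48.400 → Σnom=94.300; wc +0.420/-0.040 → slack +0.811/-0.431; half-tol=0.230, Σhalf²=0.205781
  +C: nom +27.920 → Σnom=122.220; wc +0.380/-0.380 → slack +1.191/-0.811; half-tol=0.380, Σhalf²=0.350181
  -D: nom -11.340 → Σnom=110.880; wc +0.290/-0.290 → slack +1.481/-1.101; half-tol=0.290, Σhalf²=0.434281
  +E: nom +2.000 → Σnom=112.880; wc +0.440/-0.268 → slack +1.921/-1.369; half-tol=0.354, Σhalf²=0.559597
  -F: nom -48.500 → Σnom=64.380; wc +0.060/-0.060 → slack +1.981/-1.429; half-tol=0.060, Σhalf²=0.563197
  -G: nom -45.900 → Σnom=18.480; wc +0.040/-0.010 → slack +2.021/-1.439; half-tol=0.025, Σhalf²=0.563822
  +H: nom +3.970 → Σnom=22.450; wc +0.410/-0.230 → slack +2.431/-1.669; half-tol=0.320, Σhalf²=0.666222
Nominal = 22.450. Worst-case = [22.450 - 1.669, 22.450 + 2.431] = [20.781, 24.881]. RSS = √0.666222 = 0.816.

nominal=22.450 wc=[20.781,24.881] rss=0.816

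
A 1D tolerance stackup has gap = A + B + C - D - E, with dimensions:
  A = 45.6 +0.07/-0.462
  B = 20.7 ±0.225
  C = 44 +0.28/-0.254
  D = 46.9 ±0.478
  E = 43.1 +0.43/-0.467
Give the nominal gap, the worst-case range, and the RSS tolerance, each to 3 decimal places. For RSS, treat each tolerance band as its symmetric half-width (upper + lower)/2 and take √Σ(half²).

Stack each dimension's contribution:
  +A: nom +45.600 → Σnom=45.600; wc +0.070/-0.462 → slack +0.070/-0.462; half-tol=0.266, Σhalf²=0.070756
  +B: nom +20.700 → Σnom=66.300; wc +0.225/-0.225 → slack +0.295/-0.687; half-tol=0.225, Σhalf²=0.121381
  +C: nom +44.000 → Σnom=110.300; wc +0.280/-0.254 → slack +0.575/-0.941; half-tol=0.267, Σhalf²=0.192670
  -D: nom -46.900 → Σnom=63.400; wc +0.478/-0.478 → slack +1.053/-1.419; half-tol=0.478, Σhalf²=0.421154
  -E: nom -43.100 → Σnom=20.300; wc +0.467/-0.430 → slack +1.520/-1.849; half-tol=0.449, Σhalf²=0.622306
Nominal = 20.300. Worst-case = [20.300 - 1.849, 20.300 + 1.520] = [18.451, 21.820]. RSS = √0.622306 = 0.789.

nominal=20.300 wc=[18.451,21.820] rss=0.789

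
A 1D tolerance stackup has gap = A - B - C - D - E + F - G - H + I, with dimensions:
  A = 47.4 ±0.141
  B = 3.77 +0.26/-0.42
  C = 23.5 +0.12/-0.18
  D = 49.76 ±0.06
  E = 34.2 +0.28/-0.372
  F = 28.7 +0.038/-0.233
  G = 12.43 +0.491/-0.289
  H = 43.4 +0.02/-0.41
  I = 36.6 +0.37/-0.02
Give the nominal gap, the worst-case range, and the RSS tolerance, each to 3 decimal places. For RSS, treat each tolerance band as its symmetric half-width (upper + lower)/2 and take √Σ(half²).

nominal=-54.360 wc=[-55.985,-52.080] rss=0.723

Stack each dimension's contribution:
  +A: nom +47.400 → Σnom=47.400; wc +0.141/-0.141 → slack +0.141/-0.141; half-tol=0.141, Σhalf²=0.019881
  -B: nom -3.770 → Σnom=43.630; wc +0.420/-0.260 → slack +0.561/-0.401; half-tol=0.340, Σhalf²=0.135481
  -C: nom -23.500 → Σnom=20.130; wc +0.180/-0.120 → slack +0.741/-0.521; half-tol=0.150, Σhalf²=0.157981
  -D: nom -49.760 → Σnom=-29.630; wc +0.060/-0.060 → slack +0.801/-0.581; half-tol=0.060, Σhalf²=0.161581
  -E: nom -34.200 → Σnom=-63.830; wc +0.372/-0.280 → slack +1.173/-0.861; half-tol=0.326, Σhalf²=0.267857
  +F: nom +28.700 → Σnom=-35.130; wc +0.038/-0.233 → slack +1.211/-1.094; half-tol=0.136, Σhalf²=0.286217
  -G: nom -12.430 → Σnom=-47.560; wc +0.289/-0.491 → slack +1.500/-1.585; half-tol=0.390, Σhalf²=0.438317
  -H: nom -43.400 → Σnom=-90.960; wc +0.410/-0.020 → slack +1.910/-1.605; half-tol=0.215, Σhalf²=0.484542
  +I: nom +36.600 → Σnom=-54.360; wc +0.370/-0.020 → slack +2.280/-1.625; half-tol=0.195, Σhalf²=0.522567
Nominal = -54.360. Worst-case = [-54.360 - 1.625, -54.360 + 2.280] = [-55.985, -52.080]. RSS = √0.522567 = 0.723.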